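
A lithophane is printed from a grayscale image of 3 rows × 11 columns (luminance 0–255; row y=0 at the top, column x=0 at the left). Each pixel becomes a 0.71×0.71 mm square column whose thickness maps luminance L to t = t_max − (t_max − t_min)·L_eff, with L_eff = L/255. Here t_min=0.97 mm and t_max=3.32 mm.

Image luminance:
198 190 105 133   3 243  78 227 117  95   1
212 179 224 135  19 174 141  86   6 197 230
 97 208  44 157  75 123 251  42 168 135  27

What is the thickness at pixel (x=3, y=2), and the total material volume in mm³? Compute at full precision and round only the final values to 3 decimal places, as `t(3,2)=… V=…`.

span = t_max - t_min = 3.32 - 0.97 = 2.350
L(3,2) = 157, L_eff = 157/255 = 0.615686
t(3,2) = 3.32 - 2.350·0.615686 = 1.873
Σt over all 3·11 pixels = 29643/425 ≈ 69.7482353
V = pitch²·Σt = 0.71²·29643/425 = 35.160

t(3,2)=1.873 V=35.160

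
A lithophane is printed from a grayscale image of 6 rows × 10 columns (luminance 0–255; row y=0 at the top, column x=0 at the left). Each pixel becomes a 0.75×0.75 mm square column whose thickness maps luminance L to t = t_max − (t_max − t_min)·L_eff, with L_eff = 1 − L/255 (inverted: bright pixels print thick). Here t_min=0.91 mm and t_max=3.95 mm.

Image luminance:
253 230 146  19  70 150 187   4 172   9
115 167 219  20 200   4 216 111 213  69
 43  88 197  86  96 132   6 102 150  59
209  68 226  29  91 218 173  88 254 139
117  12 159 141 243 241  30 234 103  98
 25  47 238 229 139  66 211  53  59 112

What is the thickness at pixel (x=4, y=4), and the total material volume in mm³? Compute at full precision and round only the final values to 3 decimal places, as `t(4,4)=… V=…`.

t(4,4)=3.807 V=81.577

span = t_max - t_min = 3.95 - 0.91 = 3.040
L(4,4) = 243, L_eff = 1 - 243/255 = 0.047059 (inverted)
t(4,4) = 3.95 - 3.040·0.047059 = 3.807
Σt over all 6·10 pixels = 184907/1275 ≈ 145.0250980
V = pitch²·Σt = 0.75²·184907/1275 = 81.577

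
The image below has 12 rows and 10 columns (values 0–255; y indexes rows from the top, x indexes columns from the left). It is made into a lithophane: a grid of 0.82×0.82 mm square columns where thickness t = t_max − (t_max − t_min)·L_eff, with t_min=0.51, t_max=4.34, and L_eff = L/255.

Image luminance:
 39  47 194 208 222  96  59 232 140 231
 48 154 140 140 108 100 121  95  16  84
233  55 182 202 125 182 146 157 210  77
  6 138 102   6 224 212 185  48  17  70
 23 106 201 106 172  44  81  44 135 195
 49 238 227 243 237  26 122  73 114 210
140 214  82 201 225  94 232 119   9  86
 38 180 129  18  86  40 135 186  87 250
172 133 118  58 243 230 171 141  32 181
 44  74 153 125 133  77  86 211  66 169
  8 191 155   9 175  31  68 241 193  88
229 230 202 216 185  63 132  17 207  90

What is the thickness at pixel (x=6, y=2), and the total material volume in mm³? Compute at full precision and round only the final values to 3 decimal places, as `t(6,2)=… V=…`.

t(6,2)=2.147 V=192.689

span = t_max - t_min = 4.34 - 0.51 = 3.830
L(6,2) = 146, L_eff = 146/255 = 0.572549
t(6,2) = 4.34 - 3.830·0.572549 = 2.147
Σt over all 12·10 pixels = 1461503/5100 ≈ 286.5692157
V = pitch²·Σt = 0.82²·1461503/5100 = 192.689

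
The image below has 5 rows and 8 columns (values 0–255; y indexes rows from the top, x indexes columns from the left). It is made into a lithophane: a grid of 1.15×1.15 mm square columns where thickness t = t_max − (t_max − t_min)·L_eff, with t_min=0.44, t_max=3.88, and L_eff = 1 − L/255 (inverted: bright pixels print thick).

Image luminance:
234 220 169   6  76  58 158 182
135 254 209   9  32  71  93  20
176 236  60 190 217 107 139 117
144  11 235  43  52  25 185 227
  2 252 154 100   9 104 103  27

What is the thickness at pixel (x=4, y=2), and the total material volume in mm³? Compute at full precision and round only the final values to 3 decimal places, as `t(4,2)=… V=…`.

span = t_max - t_min = 3.88 - 0.44 = 3.440
L(4,2) = 217, L_eff = 1 - 217/255 = 0.149020 (inverted)
t(4,2) = 3.88 - 3.440·0.149020 = 3.367
Σt over all 5·8 pixels = 528526/6375 ≈ 82.9060392
V = pitch²·Σt = 1.15²·528526/6375 = 109.643

t(4,2)=3.367 V=109.643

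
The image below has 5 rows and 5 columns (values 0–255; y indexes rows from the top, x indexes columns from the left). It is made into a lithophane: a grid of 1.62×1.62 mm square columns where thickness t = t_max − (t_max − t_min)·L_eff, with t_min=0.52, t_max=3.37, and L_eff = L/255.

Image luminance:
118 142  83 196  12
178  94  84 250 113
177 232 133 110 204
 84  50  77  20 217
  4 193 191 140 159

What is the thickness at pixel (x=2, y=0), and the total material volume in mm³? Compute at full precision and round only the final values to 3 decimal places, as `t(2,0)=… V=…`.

span = t_max - t_min = 3.37 - 0.52 = 2.850
L(2,0) = 83, L_eff = 83/255 = 0.325490
t(2,0) = 3.37 - 2.850·0.325490 = 2.442
Σt over all 5·5 pixels = 40633/850 ≈ 47.8035294
V = pitch²·Σt = 1.62²·40633/850 = 125.456

t(2,0)=2.442 V=125.456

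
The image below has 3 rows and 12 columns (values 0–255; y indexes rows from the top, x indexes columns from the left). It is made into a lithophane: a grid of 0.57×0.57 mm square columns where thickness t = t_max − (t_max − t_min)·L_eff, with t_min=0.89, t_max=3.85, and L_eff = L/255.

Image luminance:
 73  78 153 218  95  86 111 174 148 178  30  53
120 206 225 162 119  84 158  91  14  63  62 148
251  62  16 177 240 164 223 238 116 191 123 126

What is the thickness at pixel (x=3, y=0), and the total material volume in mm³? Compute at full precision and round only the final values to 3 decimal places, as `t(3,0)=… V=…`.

t(3,0)=1.319 V=27.019

span = t_max - t_min = 3.85 - 0.89 = 2.960
L(3,0) = 218, L_eff = 218/255 = 0.854902
t(3,0) = 3.85 - 2.960·0.854902 = 1.319
Σt over all 3·12 pixels = 176717/2125 ≈ 83.1609412
V = pitch²·Σt = 0.57²·176717/2125 = 27.019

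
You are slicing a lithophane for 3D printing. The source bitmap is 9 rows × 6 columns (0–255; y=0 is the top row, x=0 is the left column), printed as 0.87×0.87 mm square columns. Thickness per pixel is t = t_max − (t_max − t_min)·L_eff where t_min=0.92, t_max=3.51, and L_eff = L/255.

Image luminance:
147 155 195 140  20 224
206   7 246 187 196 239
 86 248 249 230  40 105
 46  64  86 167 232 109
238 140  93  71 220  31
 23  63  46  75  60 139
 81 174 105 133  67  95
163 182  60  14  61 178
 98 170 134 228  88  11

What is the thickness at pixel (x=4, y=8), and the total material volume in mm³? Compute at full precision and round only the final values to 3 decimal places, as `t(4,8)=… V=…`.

t(4,8)=2.616 V=90.687

span = t_max - t_min = 3.51 - 0.92 = 2.590
L(4,8) = 88, L_eff = 88/255 = 0.345098
t(4,8) = 3.51 - 2.590·0.345098 = 2.616
Σt over all 9·6 pixels = 611047/5100 ≈ 119.8131373
V = pitch²·Σt = 0.87²·611047/5100 = 90.687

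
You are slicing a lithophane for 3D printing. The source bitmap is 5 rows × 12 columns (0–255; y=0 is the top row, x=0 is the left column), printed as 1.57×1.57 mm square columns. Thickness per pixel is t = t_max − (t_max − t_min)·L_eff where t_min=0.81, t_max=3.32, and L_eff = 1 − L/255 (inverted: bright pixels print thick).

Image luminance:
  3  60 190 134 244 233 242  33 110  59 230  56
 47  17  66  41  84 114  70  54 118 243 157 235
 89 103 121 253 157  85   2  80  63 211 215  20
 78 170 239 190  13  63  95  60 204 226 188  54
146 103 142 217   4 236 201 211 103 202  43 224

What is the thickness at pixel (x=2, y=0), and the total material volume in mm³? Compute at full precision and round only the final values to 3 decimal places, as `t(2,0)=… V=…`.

t(2,0)=2.680 V=305.425

span = t_max - t_min = 3.32 - 0.81 = 2.510
L(2,0) = 190, L_eff = 1 - 190/255 = 0.254902 (inverted)
t(2,0) = 3.32 - 2.510·0.254902 = 2.680
Σt over all 5·12 pixels = 3159701/25500 ≈ 123.9098431
V = pitch²·Σt = 1.57²·3159701/25500 = 305.425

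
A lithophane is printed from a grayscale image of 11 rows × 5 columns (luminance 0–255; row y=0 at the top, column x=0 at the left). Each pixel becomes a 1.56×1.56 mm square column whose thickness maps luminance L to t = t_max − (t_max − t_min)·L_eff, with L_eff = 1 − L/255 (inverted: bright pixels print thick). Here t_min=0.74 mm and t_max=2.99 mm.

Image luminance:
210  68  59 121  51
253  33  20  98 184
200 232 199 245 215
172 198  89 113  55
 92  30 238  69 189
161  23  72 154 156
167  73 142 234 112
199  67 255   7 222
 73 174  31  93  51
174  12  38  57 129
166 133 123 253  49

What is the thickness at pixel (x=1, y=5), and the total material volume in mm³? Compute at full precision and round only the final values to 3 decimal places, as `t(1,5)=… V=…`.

t(1,5)=0.943 V=250.067

span = t_max - t_min = 2.99 - 0.74 = 2.250
L(1,5) = 23, L_eff = 1 - 23/255 = 0.909804 (inverted)
t(1,5) = 2.99 - 2.250·0.909804 = 0.943
Σt over all 11·5 pixels = 34937/340 ≈ 102.7558824
V = pitch²·Σt = 1.56²·34937/340 = 250.067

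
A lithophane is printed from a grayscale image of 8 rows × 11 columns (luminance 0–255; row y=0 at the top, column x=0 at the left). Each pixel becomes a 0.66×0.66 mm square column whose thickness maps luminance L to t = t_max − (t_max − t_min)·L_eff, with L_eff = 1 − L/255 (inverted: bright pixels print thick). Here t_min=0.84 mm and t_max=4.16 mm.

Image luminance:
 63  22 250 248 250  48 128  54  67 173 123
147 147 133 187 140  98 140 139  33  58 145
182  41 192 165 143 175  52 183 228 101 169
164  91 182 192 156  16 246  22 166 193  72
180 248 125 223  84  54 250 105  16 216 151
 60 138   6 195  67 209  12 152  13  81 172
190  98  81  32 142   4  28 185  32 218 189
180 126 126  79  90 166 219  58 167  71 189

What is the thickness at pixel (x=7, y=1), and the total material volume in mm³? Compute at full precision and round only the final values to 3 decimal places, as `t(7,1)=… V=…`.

t(7,1)=2.650 V=96.575

span = t_max - t_min = 4.16 - 0.84 = 3.320
L(7,1) = 139, L_eff = 1 - 139/255 = 0.454902 (inverted)
t(7,1) = 4.16 - 3.320·0.454902 = 2.650
Σt over all 8·11 pixels = 1413373/6375 ≈ 221.7055686
V = pitch²·Σt = 0.66²·1413373/6375 = 96.575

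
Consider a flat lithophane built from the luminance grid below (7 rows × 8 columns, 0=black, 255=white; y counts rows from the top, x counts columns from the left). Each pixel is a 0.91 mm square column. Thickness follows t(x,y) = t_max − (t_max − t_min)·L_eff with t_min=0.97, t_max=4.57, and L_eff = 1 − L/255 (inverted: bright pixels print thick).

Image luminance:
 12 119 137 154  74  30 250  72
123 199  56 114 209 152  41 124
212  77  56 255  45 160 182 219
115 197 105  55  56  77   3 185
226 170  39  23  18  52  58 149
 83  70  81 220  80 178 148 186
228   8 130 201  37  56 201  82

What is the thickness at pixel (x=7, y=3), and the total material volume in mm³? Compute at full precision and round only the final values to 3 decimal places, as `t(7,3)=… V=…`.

t(7,3)=3.582 V=122.013

span = t_max - t_min = 4.57 - 0.97 = 3.600
L(7,3) = 185, L_eff = 1 - 185/255 = 0.274510 (inverted)
t(7,3) = 4.57 - 3.600·0.274510 = 3.582
Σt over all 7·8 pixels = 12524/85 ≈ 147.3411765
V = pitch²·Σt = 0.91²·12524/85 = 122.013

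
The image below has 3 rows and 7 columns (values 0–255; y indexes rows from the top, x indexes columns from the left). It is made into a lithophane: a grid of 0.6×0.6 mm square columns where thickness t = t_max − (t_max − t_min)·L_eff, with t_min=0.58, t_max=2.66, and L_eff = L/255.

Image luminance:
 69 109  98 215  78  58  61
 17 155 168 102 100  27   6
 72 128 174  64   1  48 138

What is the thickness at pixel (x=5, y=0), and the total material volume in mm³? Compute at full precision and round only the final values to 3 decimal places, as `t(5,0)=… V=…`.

span = t_max - t_min = 2.66 - 0.58 = 2.080
L(5,0) = 58, L_eff = 58/255 = 0.227451
t(5,0) = 2.66 - 2.080·0.227451 = 2.187
Σt over all 3·7 pixels = 515863/12750 ≈ 40.4598431
V = pitch²·Σt = 0.6²·515863/12750 = 14.566

t(5,0)=2.187 V=14.566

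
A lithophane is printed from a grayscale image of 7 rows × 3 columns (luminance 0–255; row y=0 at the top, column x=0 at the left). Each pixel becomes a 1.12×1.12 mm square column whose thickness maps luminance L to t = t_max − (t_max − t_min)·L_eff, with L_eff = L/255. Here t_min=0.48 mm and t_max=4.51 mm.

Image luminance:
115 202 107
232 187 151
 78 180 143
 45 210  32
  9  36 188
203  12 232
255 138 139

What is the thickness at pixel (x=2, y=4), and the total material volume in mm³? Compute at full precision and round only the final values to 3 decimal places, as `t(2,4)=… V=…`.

span = t_max - t_min = 4.51 - 0.48 = 4.030
L(2,4) = 188, L_eff = 188/255 = 0.737255
t(2,4) = 4.51 - 4.030·0.737255 = 1.539
Σt over all 7·3 pixels = 1248823/25500 ≈ 48.9734510
V = pitch²·Σt = 1.12²·1248823/25500 = 61.432

t(2,4)=1.539 V=61.432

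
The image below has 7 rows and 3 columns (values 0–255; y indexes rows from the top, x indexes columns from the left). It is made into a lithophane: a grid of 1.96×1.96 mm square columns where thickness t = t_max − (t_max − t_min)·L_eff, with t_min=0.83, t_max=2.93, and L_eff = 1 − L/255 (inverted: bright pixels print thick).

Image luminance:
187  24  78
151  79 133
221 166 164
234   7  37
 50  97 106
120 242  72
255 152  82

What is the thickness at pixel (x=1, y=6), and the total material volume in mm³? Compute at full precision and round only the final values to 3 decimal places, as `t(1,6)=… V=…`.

span = t_max - t_min = 2.93 - 0.83 = 2.100
L(1,6) = 152, L_eff = 1 - 152/255 = 0.403922 (inverted)
t(1,6) = 2.93 - 2.100·0.403922 = 2.082
Σt over all 7·3 pixels = 66829/1700 ≈ 39.3111765
V = pitch²·Σt = 1.96²·66829/1700 = 151.018

t(1,6)=2.082 V=151.018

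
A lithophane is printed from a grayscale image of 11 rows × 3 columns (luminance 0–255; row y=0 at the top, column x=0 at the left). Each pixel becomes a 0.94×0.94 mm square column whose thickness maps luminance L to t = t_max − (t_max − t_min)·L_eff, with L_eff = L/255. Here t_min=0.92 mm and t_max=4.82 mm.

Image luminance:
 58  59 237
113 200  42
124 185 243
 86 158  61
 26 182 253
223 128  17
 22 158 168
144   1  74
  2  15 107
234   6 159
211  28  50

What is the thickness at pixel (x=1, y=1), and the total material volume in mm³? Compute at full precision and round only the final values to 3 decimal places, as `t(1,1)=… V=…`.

span = t_max - t_min = 4.82 - 0.92 = 3.900
L(1,1) = 200, L_eff = 200/255 = 0.784314
t(1,1) = 4.82 - 3.900·0.784314 = 1.761
Σt over all 11·3 pixels = 101.34
V = pitch²·Σt = 0.94²·101.34 = 89.544

t(1,1)=1.761 V=89.544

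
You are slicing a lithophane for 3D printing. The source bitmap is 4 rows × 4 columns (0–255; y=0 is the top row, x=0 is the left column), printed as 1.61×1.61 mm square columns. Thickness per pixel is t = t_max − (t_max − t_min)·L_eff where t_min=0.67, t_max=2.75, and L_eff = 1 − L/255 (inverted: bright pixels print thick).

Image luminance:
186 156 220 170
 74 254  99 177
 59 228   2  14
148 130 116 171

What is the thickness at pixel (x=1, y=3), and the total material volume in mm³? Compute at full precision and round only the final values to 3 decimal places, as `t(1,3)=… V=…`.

span = t_max - t_min = 2.75 - 0.67 = 2.080
L(1,3) = 130, L_eff = 1 - 130/255 = 0.490196 (inverted)
t(1,3) = 2.75 - 2.080·0.490196 = 1.730
Σt over all 4·4 pixels = 182948/6375 ≈ 28.6977255
V = pitch²·Σt = 1.61²·182948/6375 = 74.387

t(1,3)=1.730 V=74.387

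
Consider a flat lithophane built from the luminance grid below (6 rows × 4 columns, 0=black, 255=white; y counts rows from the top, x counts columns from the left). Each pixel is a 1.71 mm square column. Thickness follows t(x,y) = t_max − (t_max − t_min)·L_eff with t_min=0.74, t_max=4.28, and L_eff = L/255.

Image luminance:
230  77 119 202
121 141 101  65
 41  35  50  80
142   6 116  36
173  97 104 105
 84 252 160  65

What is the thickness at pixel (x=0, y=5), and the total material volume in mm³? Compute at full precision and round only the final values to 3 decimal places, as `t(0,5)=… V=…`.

span = t_max - t_min = 4.28 - 0.74 = 3.540
L(0,5) = 84, L_eff = 84/255 = 0.329412
t(0,5) = 4.28 - 3.540·0.329412 = 3.114
Σt over all 6·4 pixels = 141521/2125 ≈ 66.5981176
V = pitch²·Σt = 1.71²·141521/2125 = 194.740

t(0,5)=3.114 V=194.740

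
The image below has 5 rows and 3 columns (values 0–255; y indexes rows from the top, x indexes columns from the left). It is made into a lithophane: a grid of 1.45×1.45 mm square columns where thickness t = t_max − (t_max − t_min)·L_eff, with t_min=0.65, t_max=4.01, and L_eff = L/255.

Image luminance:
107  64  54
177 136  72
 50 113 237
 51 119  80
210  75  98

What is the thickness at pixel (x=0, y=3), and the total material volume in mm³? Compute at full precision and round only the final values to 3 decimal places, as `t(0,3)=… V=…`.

t(0,3)=3.338 V=80.948

span = t_max - t_min = 4.01 - 0.65 = 3.360
L(0,3) = 51, L_eff = 51/255 = 0.200000
t(0,3) = 4.01 - 3.360·0.200000 = 3.338
Σt over all 5·3 pixels = 327259/8500 ≈ 38.5010588
V = pitch²·Σt = 1.45²·327259/8500 = 80.948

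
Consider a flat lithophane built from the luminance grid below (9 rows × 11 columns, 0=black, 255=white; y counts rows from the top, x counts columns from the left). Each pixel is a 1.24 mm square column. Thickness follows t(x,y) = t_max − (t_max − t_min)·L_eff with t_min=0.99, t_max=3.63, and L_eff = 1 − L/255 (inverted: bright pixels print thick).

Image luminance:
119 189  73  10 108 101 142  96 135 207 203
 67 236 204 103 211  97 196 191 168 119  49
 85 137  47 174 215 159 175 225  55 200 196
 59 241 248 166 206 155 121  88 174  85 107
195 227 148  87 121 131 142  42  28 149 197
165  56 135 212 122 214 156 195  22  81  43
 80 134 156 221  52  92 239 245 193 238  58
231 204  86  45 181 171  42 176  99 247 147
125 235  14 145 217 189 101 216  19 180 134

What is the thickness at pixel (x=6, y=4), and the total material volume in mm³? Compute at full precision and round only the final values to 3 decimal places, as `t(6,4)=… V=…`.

t(6,4)=2.460 V=375.504

span = t_max - t_min = 3.63 - 0.99 = 2.640
L(6,4) = 142, L_eff = 1 - 142/255 = 0.443137 (inverted)
t(6,4) = 3.63 - 2.640·0.443137 = 2.460
Σt over all 9·11 pixels = 2075821/8500 ≈ 244.2142353
V = pitch²·Σt = 1.24²·2075821/8500 = 375.504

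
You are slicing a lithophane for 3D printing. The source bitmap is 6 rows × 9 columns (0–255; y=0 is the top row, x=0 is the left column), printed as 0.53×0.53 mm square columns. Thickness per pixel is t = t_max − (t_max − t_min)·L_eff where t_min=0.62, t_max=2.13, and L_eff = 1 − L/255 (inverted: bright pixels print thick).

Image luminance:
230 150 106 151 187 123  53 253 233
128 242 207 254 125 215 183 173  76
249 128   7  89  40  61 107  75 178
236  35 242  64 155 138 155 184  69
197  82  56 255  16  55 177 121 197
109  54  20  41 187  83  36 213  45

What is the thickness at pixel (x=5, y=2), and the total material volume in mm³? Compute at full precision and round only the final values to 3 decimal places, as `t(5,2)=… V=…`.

span = t_max - t_min = 2.13 - 0.62 = 1.510
L(5,2) = 61, L_eff = 1 - 61/255 = 0.760784 (inverted)
t(5,2) = 2.13 - 1.510·0.760784 = 0.981
Σt over all 6·9 pixels = 129849/1700 ≈ 76.3817647
V = pitch²·Σt = 0.53²·129849/1700 = 21.456

t(5,2)=0.981 V=21.456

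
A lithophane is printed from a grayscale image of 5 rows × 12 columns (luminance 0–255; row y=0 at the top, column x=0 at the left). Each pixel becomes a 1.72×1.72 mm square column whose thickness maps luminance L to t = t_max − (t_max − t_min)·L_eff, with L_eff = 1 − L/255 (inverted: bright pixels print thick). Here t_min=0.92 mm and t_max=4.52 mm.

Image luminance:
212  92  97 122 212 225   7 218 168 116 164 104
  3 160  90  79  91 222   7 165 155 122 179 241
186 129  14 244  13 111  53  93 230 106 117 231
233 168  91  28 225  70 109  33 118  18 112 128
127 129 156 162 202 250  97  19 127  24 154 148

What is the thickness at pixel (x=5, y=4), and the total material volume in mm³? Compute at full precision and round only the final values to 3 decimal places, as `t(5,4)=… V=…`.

span = t_max - t_min = 4.52 - 0.92 = 3.600
L(5,4) = 250, L_eff = 1 - 250/255 = 0.019608 (inverted)
t(5,4) = 4.52 - 3.600·0.019608 = 4.449
Σt over all 5·12 pixels = 69696/425 ≈ 163.9905882
V = pitch²·Σt = 1.72²·69696/425 = 485.150

t(5,4)=4.449 V=485.150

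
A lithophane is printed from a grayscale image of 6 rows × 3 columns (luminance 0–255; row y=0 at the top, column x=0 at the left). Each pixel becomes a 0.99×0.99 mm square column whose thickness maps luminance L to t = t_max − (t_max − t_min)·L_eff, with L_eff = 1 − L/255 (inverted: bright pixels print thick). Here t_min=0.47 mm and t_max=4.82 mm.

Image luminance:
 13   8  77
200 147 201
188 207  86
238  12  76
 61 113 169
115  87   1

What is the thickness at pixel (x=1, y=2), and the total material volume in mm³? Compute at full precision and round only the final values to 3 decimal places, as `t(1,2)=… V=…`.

span = t_max - t_min = 4.82 - 0.47 = 4.350
L(1,2) = 207, L_eff = 1 - 207/255 = 0.188235 (inverted)
t(1,2) = 4.82 - 4.350·0.188235 = 4.001
Σt over all 6·3 pixels = 72353/1700 ≈ 42.5605882
V = pitch²·Σt = 0.99²·72353/1700 = 41.714

t(1,2)=4.001 V=41.714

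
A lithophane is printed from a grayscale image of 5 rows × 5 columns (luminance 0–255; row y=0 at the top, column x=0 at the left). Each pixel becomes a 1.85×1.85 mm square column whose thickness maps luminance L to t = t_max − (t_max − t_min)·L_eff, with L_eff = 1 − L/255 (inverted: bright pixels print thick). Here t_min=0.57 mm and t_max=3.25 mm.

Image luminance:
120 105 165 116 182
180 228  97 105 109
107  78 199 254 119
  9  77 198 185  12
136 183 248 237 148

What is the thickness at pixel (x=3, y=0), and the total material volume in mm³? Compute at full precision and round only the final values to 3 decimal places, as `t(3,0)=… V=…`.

t(3,0)=1.789 V=178.154

span = t_max - t_min = 3.25 - 0.57 = 2.680
L(3,0) = 116, L_eff = 1 - 116/255 = 0.545098 (inverted)
t(3,0) = 3.25 - 2.680·0.545098 = 1.789
Σt over all 5·5 pixels = 442457/8500 ≈ 52.0537647
V = pitch²·Σt = 1.85²·442457/8500 = 178.154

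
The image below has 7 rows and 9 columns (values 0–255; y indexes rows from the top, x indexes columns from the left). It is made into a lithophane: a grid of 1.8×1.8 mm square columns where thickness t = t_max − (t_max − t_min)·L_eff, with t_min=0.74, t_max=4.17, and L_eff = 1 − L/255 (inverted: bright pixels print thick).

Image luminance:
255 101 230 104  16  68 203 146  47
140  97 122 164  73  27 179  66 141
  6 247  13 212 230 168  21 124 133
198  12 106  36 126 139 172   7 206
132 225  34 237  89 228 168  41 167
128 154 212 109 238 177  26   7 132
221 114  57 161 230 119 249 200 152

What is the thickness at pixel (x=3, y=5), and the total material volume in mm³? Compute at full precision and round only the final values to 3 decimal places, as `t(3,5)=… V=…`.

t(3,5)=2.206 V=514.603

span = t_max - t_min = 4.17 - 0.74 = 3.430
L(3,5) = 109, L_eff = 1 - 109/255 = 0.572549 (inverted)
t(3,5) = 4.17 - 3.430·0.572549 = 2.206
Σt over all 7·9 pixels = 1012529/6375 ≈ 158.8280784
V = pitch²·Σt = 1.8²·1012529/6375 = 514.603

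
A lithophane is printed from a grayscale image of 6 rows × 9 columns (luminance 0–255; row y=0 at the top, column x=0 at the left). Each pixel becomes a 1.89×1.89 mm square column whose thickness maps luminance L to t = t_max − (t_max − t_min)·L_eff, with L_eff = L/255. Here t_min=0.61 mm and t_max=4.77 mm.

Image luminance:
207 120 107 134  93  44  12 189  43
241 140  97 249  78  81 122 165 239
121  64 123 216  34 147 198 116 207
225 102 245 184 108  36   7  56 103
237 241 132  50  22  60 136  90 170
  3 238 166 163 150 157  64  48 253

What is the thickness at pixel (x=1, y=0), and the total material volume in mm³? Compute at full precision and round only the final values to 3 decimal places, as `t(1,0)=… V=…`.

t(1,0)=2.812 V=510.259

span = t_max - t_min = 4.77 - 0.61 = 4.160
L(1,0) = 120, L_eff = 120/255 = 0.470588
t(1,0) = 4.77 - 4.160·0.470588 = 2.812
Σt over all 6·9 pixels = 1821281/12750 ≈ 142.8455686
V = pitch²·Σt = 1.89²·1821281/12750 = 510.259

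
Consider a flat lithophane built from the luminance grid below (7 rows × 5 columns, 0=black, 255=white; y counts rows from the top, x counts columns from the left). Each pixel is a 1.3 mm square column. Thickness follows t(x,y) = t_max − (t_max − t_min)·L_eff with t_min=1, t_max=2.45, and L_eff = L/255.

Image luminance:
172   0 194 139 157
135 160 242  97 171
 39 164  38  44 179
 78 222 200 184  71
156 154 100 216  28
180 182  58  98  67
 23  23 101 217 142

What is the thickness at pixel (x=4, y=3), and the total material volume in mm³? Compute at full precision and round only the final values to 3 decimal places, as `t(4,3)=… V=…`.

span = t_max - t_min = 2.45 - 1 = 1.450
L(4,3) = 71, L_eff = 71/255 = 0.278431
t(4,3) = 2.45 - 1.450·0.278431 = 2.046
Σt over all 7·5 pixels = 51471/850 ≈ 60.5541176
V = pitch²·Σt = 1.3²·51471/850 = 102.336

t(4,3)=2.046 V=102.336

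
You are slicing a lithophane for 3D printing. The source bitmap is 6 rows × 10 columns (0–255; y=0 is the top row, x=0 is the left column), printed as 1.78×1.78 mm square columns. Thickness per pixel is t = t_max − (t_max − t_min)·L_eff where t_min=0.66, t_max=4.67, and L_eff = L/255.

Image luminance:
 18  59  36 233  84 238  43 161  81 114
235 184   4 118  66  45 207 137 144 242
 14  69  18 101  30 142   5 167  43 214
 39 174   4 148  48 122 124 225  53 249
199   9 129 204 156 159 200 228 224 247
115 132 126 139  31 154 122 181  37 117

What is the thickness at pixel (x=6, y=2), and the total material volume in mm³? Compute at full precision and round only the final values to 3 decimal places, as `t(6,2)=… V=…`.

t(6,2)=4.591 V=521.724

span = t_max - t_min = 4.67 - 0.66 = 4.010
L(6,2) = 5, L_eff = 5/255 = 0.019608
t(6,2) = 4.67 - 4.010·0.019608 = 4.591
Σt over all 6·10 pixels = 1399651/8500 ≈ 164.6648235
V = pitch²·Σt = 1.78²·1399651/8500 = 521.724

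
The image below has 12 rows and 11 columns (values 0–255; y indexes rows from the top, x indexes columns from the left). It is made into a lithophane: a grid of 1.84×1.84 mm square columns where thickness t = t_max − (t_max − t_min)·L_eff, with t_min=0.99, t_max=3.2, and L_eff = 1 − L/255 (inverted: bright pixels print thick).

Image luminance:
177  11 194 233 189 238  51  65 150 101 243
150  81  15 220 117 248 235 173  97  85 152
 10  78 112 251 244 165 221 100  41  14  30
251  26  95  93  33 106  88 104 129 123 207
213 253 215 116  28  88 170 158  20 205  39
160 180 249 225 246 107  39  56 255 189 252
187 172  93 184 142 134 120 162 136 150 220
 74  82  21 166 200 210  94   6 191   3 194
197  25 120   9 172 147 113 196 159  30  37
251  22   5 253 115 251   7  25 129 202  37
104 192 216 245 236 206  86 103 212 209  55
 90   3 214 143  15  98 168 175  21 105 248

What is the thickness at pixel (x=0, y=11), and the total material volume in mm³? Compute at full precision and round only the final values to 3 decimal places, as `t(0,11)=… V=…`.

t(0,11)=1.770 V=964.598

span = t_max - t_min = 3.2 - 0.99 = 2.210
L(0,11) = 90, L_eff = 1 - 90/255 = 0.647059 (inverted)
t(0,11) = 3.2 - 2.210·0.647059 = 1.770
Σt over all 12·11 pixels = 284.912
V = pitch²·Σt = 1.84²·284.912 = 964.598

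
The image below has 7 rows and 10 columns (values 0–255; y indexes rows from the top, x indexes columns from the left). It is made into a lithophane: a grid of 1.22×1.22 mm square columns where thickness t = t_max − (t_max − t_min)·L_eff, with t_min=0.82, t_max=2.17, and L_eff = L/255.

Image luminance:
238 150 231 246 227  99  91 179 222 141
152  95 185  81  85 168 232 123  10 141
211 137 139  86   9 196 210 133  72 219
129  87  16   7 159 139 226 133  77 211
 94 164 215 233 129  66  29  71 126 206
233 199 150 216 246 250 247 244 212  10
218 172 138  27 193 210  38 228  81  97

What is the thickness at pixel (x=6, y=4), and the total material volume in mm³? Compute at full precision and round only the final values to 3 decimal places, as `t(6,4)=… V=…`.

span = t_max - t_min = 2.17 - 0.82 = 1.350
L(6,4) = 29, L_eff = 29/255 = 0.113725
t(6,4) = 2.17 - 1.350·0.113725 = 2.016
Σt over all 7·10 pixels = 41081/425 ≈ 96.6611765
V = pitch²·Σt = 1.22²·41081/425 = 143.870

t(6,4)=2.016 V=143.870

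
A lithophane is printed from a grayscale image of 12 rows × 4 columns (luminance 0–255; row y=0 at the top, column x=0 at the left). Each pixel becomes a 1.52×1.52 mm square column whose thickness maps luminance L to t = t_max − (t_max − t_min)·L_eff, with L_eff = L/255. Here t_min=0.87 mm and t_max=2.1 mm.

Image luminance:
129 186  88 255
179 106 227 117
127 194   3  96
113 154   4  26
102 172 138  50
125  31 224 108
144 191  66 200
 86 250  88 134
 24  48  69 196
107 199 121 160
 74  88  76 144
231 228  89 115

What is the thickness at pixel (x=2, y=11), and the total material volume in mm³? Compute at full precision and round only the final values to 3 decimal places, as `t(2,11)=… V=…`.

span = t_max - t_min = 2.1 - 0.87 = 1.230
L(2,11) = 89, L_eff = 89/255 = 0.349020
t(2,11) = 2.1 - 1.230·0.349020 = 1.671
Σt over all 12·4 pixels = 303719/4250 ≈ 71.4632941
V = pitch²·Σt = 1.52²·303719/4250 = 165.109

t(2,11)=1.671 V=165.109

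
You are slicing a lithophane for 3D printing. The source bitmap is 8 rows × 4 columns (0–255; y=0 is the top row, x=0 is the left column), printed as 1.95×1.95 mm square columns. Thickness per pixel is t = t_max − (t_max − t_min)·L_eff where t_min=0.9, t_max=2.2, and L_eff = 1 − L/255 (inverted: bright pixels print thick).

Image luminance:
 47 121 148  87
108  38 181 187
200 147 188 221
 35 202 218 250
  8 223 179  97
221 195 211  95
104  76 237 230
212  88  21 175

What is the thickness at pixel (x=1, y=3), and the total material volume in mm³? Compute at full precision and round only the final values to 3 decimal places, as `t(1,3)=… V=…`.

t(1,3)=1.930 V=201.592

span = t_max - t_min = 2.2 - 0.9 = 1.300
L(1,3) = 202, L_eff = 1 - 202/255 = 0.207843 (inverted)
t(1,3) = 2.2 - 1.300·0.207843 = 1.930
Σt over all 8·4 pixels = 13519/255 ≈ 53.0156863
V = pitch²·Σt = 1.95²·13519/255 = 201.592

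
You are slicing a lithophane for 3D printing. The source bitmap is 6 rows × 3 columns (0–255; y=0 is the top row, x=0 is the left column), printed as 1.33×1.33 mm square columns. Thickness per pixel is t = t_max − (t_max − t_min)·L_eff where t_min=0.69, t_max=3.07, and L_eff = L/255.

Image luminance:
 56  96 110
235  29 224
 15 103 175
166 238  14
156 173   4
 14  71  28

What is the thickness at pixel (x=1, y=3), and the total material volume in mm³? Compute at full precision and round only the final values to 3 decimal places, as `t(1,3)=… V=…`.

span = t_max - t_min = 3.07 - 0.69 = 2.380
L(1,3) = 238, L_eff = 238/255 = 0.933333
t(1,3) = 3.07 - 2.380·0.933333 = 0.849
Σt over all 6·3 pixels = 14048/375 ≈ 37.4613333
V = pitch²·Σt = 1.33²·14048/375 = 66.265

t(1,3)=0.849 V=66.265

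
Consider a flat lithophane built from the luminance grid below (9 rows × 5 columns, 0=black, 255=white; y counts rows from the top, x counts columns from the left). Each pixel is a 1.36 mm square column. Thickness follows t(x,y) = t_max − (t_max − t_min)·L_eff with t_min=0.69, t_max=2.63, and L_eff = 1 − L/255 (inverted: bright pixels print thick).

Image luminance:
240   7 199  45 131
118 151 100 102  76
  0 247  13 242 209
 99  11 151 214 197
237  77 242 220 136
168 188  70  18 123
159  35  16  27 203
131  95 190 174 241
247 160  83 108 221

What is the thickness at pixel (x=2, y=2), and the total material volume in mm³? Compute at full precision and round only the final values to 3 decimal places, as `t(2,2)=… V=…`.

t(2,2)=0.789 V=143.562

span = t_max - t_min = 2.63 - 0.69 = 1.940
L(2,2) = 13, L_eff = 1 - 13/255 = 0.949020 (inverted)
t(2,2) = 2.63 - 1.940·0.949020 = 0.789
Σt over all 9·5 pixels = 1979249/25500 ≈ 77.6176078
V = pitch²·Σt = 1.36²·1979249/25500 = 143.562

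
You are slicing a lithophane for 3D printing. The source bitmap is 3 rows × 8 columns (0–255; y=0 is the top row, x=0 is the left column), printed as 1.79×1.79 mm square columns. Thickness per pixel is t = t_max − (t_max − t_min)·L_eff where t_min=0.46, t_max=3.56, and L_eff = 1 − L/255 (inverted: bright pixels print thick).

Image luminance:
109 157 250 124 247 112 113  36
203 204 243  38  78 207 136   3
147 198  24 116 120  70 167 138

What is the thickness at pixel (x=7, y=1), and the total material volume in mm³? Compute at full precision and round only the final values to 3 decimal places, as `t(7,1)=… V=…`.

t(7,1)=0.496 V=161.577

span = t_max - t_min = 3.56 - 0.46 = 3.100
L(7,1) = 3, L_eff = 1 - 3/255 = 0.988235 (inverted)
t(7,1) = 3.56 - 3.100·0.988235 = 0.496
Σt over all 3·8 pixels = 21432/425 ≈ 50.4282353
V = pitch²·Σt = 1.79²·21432/425 = 161.577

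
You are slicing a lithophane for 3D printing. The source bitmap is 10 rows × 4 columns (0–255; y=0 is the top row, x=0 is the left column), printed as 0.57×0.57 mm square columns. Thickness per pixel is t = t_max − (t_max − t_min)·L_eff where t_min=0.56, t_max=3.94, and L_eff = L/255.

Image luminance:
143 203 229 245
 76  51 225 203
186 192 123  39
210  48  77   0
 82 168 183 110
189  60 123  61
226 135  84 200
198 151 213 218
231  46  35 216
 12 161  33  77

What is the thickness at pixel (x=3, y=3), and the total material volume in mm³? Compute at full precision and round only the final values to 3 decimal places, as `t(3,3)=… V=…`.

span = t_max - t_min = 3.94 - 0.56 = 3.380
L(3,3) = 0, L_eff = 0/255 = 0.000000
t(3,3) = 3.94 - 3.380·0.000000 = 3.940
Σt over all 10·4 pixels = 543161/6375 ≈ 85.2017255
V = pitch²·Σt = 0.57²·543161/6375 = 27.682

t(3,3)=3.940 V=27.682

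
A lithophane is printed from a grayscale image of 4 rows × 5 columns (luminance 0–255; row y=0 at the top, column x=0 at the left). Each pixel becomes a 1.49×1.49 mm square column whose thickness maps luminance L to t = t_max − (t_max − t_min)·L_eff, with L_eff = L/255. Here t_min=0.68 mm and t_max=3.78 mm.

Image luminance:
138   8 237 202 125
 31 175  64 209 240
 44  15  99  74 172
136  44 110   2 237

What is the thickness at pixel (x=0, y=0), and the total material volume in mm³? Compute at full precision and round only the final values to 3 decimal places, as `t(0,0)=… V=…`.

t(0,0)=2.102 V=104.090

span = t_max - t_min = 3.78 - 0.68 = 3.100
L(0,0) = 138, L_eff = 138/255 = 0.541176
t(0,0) = 3.78 - 3.100·0.541176 = 2.102
Σt over all 4·5 pixels = 59779/1275 ≈ 46.8854902
V = pitch²·Σt = 1.49²·59779/1275 = 104.090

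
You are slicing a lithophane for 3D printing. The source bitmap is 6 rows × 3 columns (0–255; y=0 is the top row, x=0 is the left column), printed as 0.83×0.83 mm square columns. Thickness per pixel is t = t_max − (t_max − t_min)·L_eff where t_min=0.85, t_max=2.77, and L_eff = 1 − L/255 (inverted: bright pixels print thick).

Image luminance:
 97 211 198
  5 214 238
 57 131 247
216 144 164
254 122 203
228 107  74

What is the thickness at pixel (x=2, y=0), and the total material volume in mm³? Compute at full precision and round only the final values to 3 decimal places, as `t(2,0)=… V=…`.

t(2,0)=2.341 V=25.634

span = t_max - t_min = 2.77 - 0.85 = 1.920
L(2,0) = 198, L_eff = 1 - 198/255 = 0.223529 (inverted)
t(2,0) = 2.77 - 1.920·0.223529 = 2.341
Σt over all 6·3 pixels = 31629/850 ≈ 37.2105882
V = pitch²·Σt = 0.83²·31629/850 = 25.634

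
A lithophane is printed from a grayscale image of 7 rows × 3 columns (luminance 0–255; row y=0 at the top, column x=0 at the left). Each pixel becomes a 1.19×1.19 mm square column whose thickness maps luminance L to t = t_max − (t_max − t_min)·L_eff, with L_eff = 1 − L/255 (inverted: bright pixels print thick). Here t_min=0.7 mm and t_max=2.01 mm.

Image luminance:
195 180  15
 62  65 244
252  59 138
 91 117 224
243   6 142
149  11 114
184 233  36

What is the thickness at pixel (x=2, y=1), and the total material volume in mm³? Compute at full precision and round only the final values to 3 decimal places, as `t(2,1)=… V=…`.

span = t_max - t_min = 2.01 - 0.7 = 1.310
L(2,1) = 244, L_eff = 1 - 244/255 = 0.043137 (inverted)
t(2,1) = 2.01 - 1.310·0.043137 = 1.953
Σt over all 7·3 pixels = 24547/850 ≈ 28.8788235
V = pitch²·Σt = 1.19²·24547/850 = 40.895

t(2,1)=1.953 V=40.895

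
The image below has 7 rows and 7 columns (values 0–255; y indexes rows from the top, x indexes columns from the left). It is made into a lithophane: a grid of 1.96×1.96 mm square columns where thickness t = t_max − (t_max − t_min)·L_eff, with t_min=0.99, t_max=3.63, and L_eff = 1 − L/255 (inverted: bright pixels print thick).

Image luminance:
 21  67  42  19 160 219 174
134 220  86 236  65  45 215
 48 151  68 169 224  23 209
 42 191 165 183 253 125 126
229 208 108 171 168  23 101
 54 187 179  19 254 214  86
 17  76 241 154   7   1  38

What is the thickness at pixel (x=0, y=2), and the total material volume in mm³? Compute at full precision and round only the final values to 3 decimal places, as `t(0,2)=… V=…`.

span = t_max - t_min = 3.63 - 0.99 = 2.640
L(0,2) = 48, L_eff = 1 - 48/255 = 0.811765 (inverted)
t(0,2) = 3.63 - 2.640·0.811765 = 1.487
Σt over all 7·7 pixels = 191851/1700 ≈ 112.8535294
V = pitch²·Σt = 1.96²·191851/1700 = 433.538

t(0,2)=1.487 V=433.538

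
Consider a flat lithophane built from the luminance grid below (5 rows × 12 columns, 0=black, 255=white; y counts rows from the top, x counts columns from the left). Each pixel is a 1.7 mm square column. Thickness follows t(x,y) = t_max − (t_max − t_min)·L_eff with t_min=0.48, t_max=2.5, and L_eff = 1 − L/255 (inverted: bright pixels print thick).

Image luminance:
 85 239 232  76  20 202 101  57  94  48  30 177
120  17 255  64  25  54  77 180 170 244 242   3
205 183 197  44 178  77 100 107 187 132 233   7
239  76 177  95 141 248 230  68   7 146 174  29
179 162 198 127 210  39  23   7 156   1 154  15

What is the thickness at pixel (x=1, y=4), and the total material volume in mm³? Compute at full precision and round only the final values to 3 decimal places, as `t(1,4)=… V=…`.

t(1,4)=1.763 V=251.796

span = t_max - t_min = 2.5 - 0.48 = 2.020
L(1,4) = 162, L_eff = 1 - 162/255 = 0.364706 (inverted)
t(1,4) = 2.5 - 2.020·0.364706 = 1.763
Σt over all 5·12 pixels = 1110863/12750 ≈ 87.1265098
V = pitch²·Σt = 1.7²·1110863/12750 = 251.796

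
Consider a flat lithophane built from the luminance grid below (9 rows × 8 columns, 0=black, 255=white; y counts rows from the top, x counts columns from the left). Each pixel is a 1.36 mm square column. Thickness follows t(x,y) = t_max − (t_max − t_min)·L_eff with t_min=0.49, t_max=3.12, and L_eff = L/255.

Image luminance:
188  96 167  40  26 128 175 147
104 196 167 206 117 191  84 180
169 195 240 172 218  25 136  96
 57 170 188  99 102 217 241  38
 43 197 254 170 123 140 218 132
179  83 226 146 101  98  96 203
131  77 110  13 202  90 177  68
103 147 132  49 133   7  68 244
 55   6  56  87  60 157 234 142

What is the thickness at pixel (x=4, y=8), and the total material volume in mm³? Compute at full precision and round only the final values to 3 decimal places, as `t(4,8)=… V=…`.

span = t_max - t_min = 3.12 - 0.49 = 2.630
L(4,8) = 60, L_eff = 60/255 = 0.235294
t(4,8) = 3.12 - 2.630·0.235294 = 2.501
Σt over all 9·8 pixels = 805351/6375 ≈ 126.3295686
V = pitch²·Σt = 1.36²·805351/6375 = 233.659

t(4,8)=2.501 V=233.659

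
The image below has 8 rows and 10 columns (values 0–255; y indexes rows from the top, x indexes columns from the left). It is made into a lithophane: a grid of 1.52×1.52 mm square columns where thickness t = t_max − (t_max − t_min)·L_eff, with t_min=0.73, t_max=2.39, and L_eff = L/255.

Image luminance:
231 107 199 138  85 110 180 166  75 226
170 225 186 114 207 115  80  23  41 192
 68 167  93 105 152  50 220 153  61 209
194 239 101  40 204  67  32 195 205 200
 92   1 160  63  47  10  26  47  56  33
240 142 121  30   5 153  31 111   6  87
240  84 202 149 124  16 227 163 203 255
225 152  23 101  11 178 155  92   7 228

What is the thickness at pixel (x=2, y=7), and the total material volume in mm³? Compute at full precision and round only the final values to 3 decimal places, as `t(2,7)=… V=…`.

span = t_max - t_min = 2.39 - 0.73 = 1.660
L(2,7) = 23, L_eff = 23/255 = 0.090196
t(2,7) = 2.39 - 1.660·0.090196 = 2.240
Σt over all 8·10 pixels = 538119/4250 ≈ 126.6162353
V = pitch²·Σt = 1.52²·538119/4250 = 292.534

t(2,7)=2.240 V=292.534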